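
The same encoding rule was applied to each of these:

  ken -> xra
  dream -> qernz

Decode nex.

Compare letters: k→x is +13, e→r is +13, n→a is +13 — a constant shift. It's a constant shift of +13 (ROT13).
Decoding nex: n−13=a, e−13=r, x−13=k.

ark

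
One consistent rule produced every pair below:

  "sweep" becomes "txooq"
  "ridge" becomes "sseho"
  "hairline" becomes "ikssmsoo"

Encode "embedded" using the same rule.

The shift depends on letter class: consonant s→t is +1, but vowel e→o is +10. The rule splits by letter class: vowels +10, consonants +1.
Applying it to embedded: e(vowel)+10=o, m(cons)+1=n, b(cons)+1=c, e(vowel)+10=o, d(cons)+1=e, d(cons)+1=e, e(vowel)+10=o, d(cons)+1=e.

oncoeeoe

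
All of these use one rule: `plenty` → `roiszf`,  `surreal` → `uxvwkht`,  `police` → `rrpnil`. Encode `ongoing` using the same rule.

qqktouo

Letter i (0-indexed) is shifted by i+2, so successive shifts are 2, 3, 4, ….
For ongoing: o+2=q, n+3=q, g+4=k, o+5=t, i+6=o, n+7=u, g+8=o.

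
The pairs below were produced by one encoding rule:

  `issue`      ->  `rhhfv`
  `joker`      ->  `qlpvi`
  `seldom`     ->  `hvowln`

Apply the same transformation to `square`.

Each letter is replaced by its mirror in the alphabet: a↔z, b↔y, c↔x, and so on (the Atbash cipher).
For square: s↔h, q↔j, u↔f, a↔z, r↔i, e↔v.

hjfziv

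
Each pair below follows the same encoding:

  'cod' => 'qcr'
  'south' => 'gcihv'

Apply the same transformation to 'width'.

kwrhv

Compare letters: c→q is +14, o→c is +14, d→r is +14 — a constant shift. This is a Caesar cipher with shift 14.
On width: w+14=k, i+14=w, d+14=r, t+14=h, h+14=v.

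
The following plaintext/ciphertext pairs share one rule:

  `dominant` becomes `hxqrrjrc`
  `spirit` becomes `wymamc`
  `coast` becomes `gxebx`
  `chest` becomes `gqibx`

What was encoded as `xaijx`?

treat

It's a Vigenère-style cipher with numeric key [4,9]: position i shifts by key[i mod 2].
Decoding xaijx: x−4=t, a−9=r, i−4=e, j−9=a, x−4=t.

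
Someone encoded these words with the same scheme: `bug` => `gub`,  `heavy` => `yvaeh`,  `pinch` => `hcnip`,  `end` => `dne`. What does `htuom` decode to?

mouth

The output letters match the input read backwards: bug reversed is gub. It's just the letters in reverse order.
Decoding htuom: then reverse → mouth.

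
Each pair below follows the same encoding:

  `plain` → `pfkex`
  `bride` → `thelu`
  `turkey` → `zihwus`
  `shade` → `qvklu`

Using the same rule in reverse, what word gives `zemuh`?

tiger

p(15)→p(15) and l(11)→f(5) fit y≡9x+10 (mod 26); the inverse of 9 mod 26 is 3. Treating letters as 0–25, the rule is x ↦ 9x + 10 (mod 26).
Reversing it on zemuh: z(25)→3·(25−10)≡19=t; e(4)→3·(4−10)≡8=i; m(12)→3·(12−10)≡6=g; u(20)→3·(20−10)≡4=e; h(7)→3·(7−10)≡17=r (all mod 26).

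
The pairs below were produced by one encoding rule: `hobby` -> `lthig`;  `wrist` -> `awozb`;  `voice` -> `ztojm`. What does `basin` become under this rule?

In hobby: h→l is +4, o→t is +5, b→h is +6, b→i is +7 — the shift increases by 1 each position. Each letter shifts forward by (position + 4), i.e. 4, 5, 6, … — the shift grows by one for each successive letter.
Applying it to basin: b+4=f, a+5=f, s+6=y, i+7=p, n+8=v.

ffypv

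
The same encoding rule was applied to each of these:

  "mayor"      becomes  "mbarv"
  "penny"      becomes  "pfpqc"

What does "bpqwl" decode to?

booth

Letter i (0-indexed) is shifted by i+0, so successive shifts are 0, 1, 2, ….
Reversing it on bpqwl: b−0=b, p−1=o, q−2=o, w−3=t, l−4=h.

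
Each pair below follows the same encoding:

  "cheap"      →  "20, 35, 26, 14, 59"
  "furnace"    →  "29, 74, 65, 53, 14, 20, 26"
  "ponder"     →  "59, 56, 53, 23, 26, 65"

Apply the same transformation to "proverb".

c(#3)→20 and h(#8)→35: differences scale by 3, so n = 3·pos + 11. Each letter becomes 3×(its alphabet position, a=1..z=26) + 11.
For proverb: p=16→59, r=18→65, o=15→56, v=22→77, e=5→26, r=18→65, b=2→17.

59, 65, 56, 77, 26, 65, 17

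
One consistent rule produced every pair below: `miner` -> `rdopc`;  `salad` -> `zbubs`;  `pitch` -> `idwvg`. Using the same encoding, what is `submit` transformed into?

ztyrdw

m(12)→r(17) and i(8)→d(3) fit y≡23x+1 (mod 26); the inverse of 23 mod 26 is 17. Treating letters as 0–25, the rule is x ↦ 23x + 1 (mod 26).
On submit: s(18)→23·18+1≡25=z; u(20)→23·20+1≡19=t; b(1)→23·1+1≡24=y; m(12)→23·12+1≡17=r; i(8)→23·8+1≡3=d; t(19)→23·19+1≡22=w (all mod 26).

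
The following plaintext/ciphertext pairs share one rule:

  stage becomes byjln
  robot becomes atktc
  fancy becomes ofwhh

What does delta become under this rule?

mjuyj

It's a Vigenère-style cipher with numeric key [9,5]: position i shifts by key[i mod 2].
For delta: d+9=m, e+5=j, l+9=u, t+5=y, a+9=j.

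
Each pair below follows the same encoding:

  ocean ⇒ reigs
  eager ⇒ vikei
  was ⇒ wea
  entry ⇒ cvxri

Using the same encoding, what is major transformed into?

The output letters match the input read backwards, each shifted +4: ocean reversed is naeco. Read the word backwards and shift each letter +4.
Applying it to major: reverse → rojam; then shift: r+4=v, o+4=s, j+4=n, a+4=e, m+4=q.

vsneq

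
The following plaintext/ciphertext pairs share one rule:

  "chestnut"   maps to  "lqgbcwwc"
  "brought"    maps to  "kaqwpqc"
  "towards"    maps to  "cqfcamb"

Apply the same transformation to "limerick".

ukvgaklt

Vowels shift forward by 2 and consonants shift forward by 9.
On limerick: l(cons)+9=u, i(vowel)+2=k, m(cons)+9=v, e(vowel)+2=g, r(cons)+9=a, i(vowel)+2=k, c(cons)+9=l, k(cons)+9=t.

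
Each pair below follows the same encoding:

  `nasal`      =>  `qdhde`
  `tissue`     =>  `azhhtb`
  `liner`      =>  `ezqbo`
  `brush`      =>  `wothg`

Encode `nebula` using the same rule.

n(13)→q(16) and a(0)→d(3) fit y≡19x+3 (mod 26); the inverse of 19 mod 26 is 11. Each letter's alphabet position (a=0..z=25) is mapped through 19·x+3 mod 26 — an affine cipher.
For nebula: n(13)→19·13+3≡16=q; e(4)→19·4+3≡1=b; b(1)→19·1+3≡22=w; u(20)→19·20+3≡19=t; l(11)→19·11+3≡4=e; a(0)→19·0+3≡3=d (all mod 26).

qbwted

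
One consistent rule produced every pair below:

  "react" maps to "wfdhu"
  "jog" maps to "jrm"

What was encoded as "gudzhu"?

The output letters match the input read backwards, each shifted +3: react reversed is tcaer. The word is reversed, then every letter is shifted forward by 3.
Reversing it on gudzhu: shift back: g−3=d, u−3=r, d−3=a, z−3=w, h−3=e, u−3=r → drawer; then reverse → reward.

reward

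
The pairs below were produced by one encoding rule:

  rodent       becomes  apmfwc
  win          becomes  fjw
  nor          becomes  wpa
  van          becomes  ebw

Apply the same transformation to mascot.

The shift depends on letter class: consonant r→a is +9, but vowel o→p is +1. Two shifts are in play — +1 for a/e/i/o/u, +9 for every other letter.
On mascot: m(cons)+9=v, a(vowel)+1=b, s(cons)+9=b, c(cons)+9=l, o(vowel)+1=p, t(cons)+9=c.

vbblpc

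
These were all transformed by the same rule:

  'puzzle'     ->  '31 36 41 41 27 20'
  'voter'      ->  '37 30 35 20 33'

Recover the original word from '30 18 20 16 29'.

p is letter #16 and maps to 31: an offset of 15. Each letter is replaced by its alphabet position (a=1..z=26) + 15.
Decoding 30 18 20 16 29: 30→(30−15)÷1=15=o, 18→(18−15)÷1=3=c, 20→(20−15)÷1=5=e, 16→(16−15)÷1=1=a, 29→(29−15)÷1=14=n.

ocean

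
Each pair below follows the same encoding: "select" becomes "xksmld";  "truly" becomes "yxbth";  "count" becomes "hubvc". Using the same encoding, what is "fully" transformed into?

kasth

In select: s→x is +5, e→k is +6, l→s is +7, e→m is +8 — the shift increases by 1 each position. Each letter shifts forward by (position + 5), i.e. 5, 6, 7, … — the shift grows by one for each successive letter.
Applying it to fully: f+5=k, u+6=a, l+7=s, l+8=t, y+9=h.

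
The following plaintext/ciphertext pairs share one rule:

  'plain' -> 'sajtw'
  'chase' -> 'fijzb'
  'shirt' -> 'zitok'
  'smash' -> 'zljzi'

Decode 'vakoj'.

p(15)→s(18) and l(11)→a(0) fit y≡11x+9 (mod 26); the inverse of 11 mod 26 is 19. This is an affine cipher: with a=0,…,z=25, each position x becomes (11x+9) mod 26.
Undoing it on vakoj: v(21)→19·(21−9)≡20=u; a(0)→19·(0−9)≡11=l; k(10)→19·(10−9)≡19=t; o(14)→19·(14−9)≡17=r; j(9)→19·(9−9)≡0=a (all mod 26).

ultra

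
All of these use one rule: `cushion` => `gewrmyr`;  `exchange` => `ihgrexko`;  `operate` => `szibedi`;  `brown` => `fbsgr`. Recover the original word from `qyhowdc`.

It's a Vigenère-style cipher with numeric key [4,10]: position i shifts by key[i mod 2].
Reversing it on qyhowdc: q−4=m, y−10=o, h−4=d, o−10=e, w−4=s, d−10=t, c−4=y.

modesty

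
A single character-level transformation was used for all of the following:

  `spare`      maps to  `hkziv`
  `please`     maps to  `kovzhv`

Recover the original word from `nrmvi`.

miner

Each pair mirrors across the alphabet (s↔h, p↔k, a↔z): positions sum to 25. Letters are reflected about the middle of the alphabet (position → 25−position): Atbash.
Undoing it on nrmvi: n↔m, r↔i, m↔n, v↔e, i↔r.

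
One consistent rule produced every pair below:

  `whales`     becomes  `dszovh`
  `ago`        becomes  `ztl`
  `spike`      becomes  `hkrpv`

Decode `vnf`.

emu

Each pair mirrors across the alphabet (w↔d, h↔s, a↔z): positions sum to 25. This is the alphabet-reversal cipher (Atbash): a becomes z, b becomes y, etc.
Reversing it on vnf: v↔e, n↔m, f↔u.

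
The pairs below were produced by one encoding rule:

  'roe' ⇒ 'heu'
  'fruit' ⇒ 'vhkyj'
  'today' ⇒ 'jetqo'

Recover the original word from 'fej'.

Compare letters: r→h is +16, o→e is +16, e→u is +16 — a constant shift. It's a constant shift of +16 (ROT16).
Reversing it on fej: f−16=p, e−16=o, j−16=t.

pot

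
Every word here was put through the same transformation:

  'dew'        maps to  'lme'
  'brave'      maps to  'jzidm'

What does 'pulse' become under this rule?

Compare letters: d→l is +8, e→m is +8, w→e is +8 — a constant shift. This is a Caesar cipher with shift 8.
On pulse: p+8=x, u+8=c, l+8=t, s+8=a, e+8=m.

xctam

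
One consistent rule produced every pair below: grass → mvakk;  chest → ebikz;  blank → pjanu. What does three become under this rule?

zbvii

g(6)→m(12) and r(17)→v(21) fit y≡15x+0 (mod 26); the inverse of 15 mod 26 is 7. Treating letters as 0–25, the rule is x ↦ 15x + 0 (mod 26).
For three: t(19)→15·19+0≡25=z; h(7)→15·7+0≡1=b; r(17)→15·17+0≡21=v; e(4)→15·4+0≡8=i; e(4)→15·4+0≡8=i (all mod 26).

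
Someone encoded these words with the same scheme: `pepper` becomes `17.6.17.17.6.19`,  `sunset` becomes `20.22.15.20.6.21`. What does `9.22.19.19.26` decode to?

p is letter #16 and maps to 17: an offset of 1. The number is (letter's place in the alphabet, a=1) + 1.
Undoing it on 9.22.19.19.26: 9→(9−1)÷1=8=h, 22→(22−1)÷1=21=u, 19→(19−1)÷1=18=r, 19→(19−1)÷1=18=r, 26→(26−1)÷1=25=y.

hurry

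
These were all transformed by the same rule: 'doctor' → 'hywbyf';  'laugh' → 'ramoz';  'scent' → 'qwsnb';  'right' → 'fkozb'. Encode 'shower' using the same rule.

qzyisf

Each letter's alphabet position (a=0..z=25) is mapped through 11·x+0 mod 26 — an affine cipher.
For shower: s(18)→11·18+0≡16=q; h(7)→11·7+0≡25=z; o(14)→11·14+0≡24=y; w(22)→11·22+0≡8=i; e(4)→11·4+0≡18=s; r(17)→11·17+0≡5=f (all mod 26).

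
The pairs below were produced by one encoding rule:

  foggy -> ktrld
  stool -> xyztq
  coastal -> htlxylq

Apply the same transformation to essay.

Shifts by position in foggy: pos 0: f→k (+5), pos 1: o→t (+5), pos 2: g→r (+11), pos 3: g→l (+5), pos 4: y→d (+5) — repeating every 3. A repeating key of period 3 is used — shifts +5, +5, +11 over and over.
Applying it to essay: e+5=j, s+5=x, s+11=d, a+5=f, y+5=d.

jxdfd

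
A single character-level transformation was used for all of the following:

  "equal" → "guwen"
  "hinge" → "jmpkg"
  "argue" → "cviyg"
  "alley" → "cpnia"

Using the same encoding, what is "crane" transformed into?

evcrg

Shifts by position in equal: pos 0: e→g (+2), pos 1: q→u (+4), pos 2: u→w (+2), pos 3: a→e (+4) — repeating every 2. It's a Vigenère-style cipher with numeric key [2,4]: position i shifts by key[i mod 2].
Applying it to crane: c+2=e, r+4=v, a+2=c, n+4=r, e+2=g.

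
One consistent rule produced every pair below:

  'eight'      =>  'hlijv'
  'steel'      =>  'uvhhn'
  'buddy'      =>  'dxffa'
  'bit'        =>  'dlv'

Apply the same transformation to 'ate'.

dvh

Two shifts are in play — +3 for a/e/i/o/u, +2 for every other letter.
On ate: a(vowel)+3=d, t(cons)+2=v, e(vowel)+3=h.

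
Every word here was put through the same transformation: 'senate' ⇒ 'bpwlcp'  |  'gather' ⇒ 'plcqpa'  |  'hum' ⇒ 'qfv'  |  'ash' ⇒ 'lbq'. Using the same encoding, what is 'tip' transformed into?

The shift depends on letter class: consonant s→b is +9, but vowel e→p is +11. Two shifts are in play — +11 for a/e/i/o/u, +9 for every other letter.
Applying it to tip: t(cons)+9=c, i(vowel)+11=t, p(cons)+9=y.

cty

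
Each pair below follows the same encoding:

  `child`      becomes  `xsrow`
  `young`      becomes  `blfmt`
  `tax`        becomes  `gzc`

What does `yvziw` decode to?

Each pair mirrors across the alphabet (c↔x, h↔s, i↔r): positions sum to 25. Each letter is replaced by its mirror in the alphabet: a↔z, b↔y, c↔x, and so on (the Atbash cipher).
Reversing it on yvziw: y↔b, v↔e, z↔a, i↔r, w↔d.

beard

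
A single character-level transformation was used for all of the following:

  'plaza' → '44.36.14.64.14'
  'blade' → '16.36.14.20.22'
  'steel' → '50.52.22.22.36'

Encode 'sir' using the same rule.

With a=1..z=26, the number is 2·pos + 12.
On sir: s=19→50, i=9→30, r=18→48.

50.30.48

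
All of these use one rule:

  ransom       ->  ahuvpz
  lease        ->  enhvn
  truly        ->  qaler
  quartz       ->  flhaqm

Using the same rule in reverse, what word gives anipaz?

reform

r(17)→a(0) and a(0)→h(7) fit y≡21x+7 (mod 26); the inverse of 21 mod 26 is 5. Treating letters as 0–25, the rule is x ↦ 21x + 7 (mod 26).
Undoing it on anipaz: a(0)→5·(0−7)≡17=r; n(13)→5·(13−7)≡4=e; i(8)→5·(8−7)≡5=f; p(15)→5·(15−7)≡14=o; a(0)→5·(0−7)≡17=r; z(25)→5·(25−7)≡12=m (all mod 26).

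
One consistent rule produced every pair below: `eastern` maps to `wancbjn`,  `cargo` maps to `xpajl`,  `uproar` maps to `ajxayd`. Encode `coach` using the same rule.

qljxl

The output letters match the input read backwards, each shifted +9: eastern reversed is nretsae. Two steps: reverse the string, then apply a Caesar shift of +9.
For coach: reverse → hcaoc; then shift: h+9=q, c+9=l, a+9=j, o+9=x, c+9=l.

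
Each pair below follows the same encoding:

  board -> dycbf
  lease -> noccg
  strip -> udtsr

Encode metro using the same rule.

Shifts by position in board: pos 0: b→d (+2), pos 1: o→y (+10), pos 2: a→c (+2), pos 3: r→b (+10) — repeating every 2. A repeating key of period 2 is used — shifts +2, +10 over and over.
For metro: m+2=o, e+10=o, t+2=v, r+10=b, o+2=q.

oovbq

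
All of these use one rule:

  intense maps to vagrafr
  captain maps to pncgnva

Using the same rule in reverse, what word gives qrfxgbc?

Compare letters: i→v is +13, n→a is +13, t→g is +13 — a constant shift. Each letter is shifted forward by 13 in the alphabet (a Caesar shift of +13).
Undoing it on qrfxgbc: q−13=d, r−13=e, f−13=s, x−13=k, g−13=t, b−13=o, c−13=p.

desktop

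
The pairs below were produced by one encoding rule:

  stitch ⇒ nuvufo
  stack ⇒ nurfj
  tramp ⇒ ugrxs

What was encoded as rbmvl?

audio

s(18)→n(13) and t(19)→u(20) fit y≡7x+17 (mod 26); the inverse of 7 mod 26 is 15. Each letter's alphabet position (a=0..z=25) is mapped through 7·x+17 mod 26 — an affine cipher.
Reversing it on rbmvl: r(17)→15·(17−17)≡0=a; b(1)→15·(1−17)≡20=u; m(12)→15·(12−17)≡3=d; v(21)→15·(21−17)≡8=i; l(11)→15·(11−17)≡14=o (all mod 26).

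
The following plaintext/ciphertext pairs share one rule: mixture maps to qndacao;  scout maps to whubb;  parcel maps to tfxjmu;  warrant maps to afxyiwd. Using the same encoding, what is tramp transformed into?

xwgtx

In mixture: m→q is +4, i→n is +5, x→d is +6, t→a is +7 — the shift increases by 1 each position. Each letter shifts forward by (position + 4), i.e. 4, 5, 6, … — the shift grows by one for each successive letter.
Applying it to tramp: t+4=x, r+5=w, a+6=g, m+7=t, p+8=x.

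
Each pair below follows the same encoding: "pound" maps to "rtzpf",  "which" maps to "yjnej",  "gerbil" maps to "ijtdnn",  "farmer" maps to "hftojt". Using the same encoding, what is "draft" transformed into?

The shift depends on letter class: consonant p→r is +2, but vowel o→t is +5. Vowels shift forward by 5 and consonants shift forward by 2.
For draft: d(cons)+2=f, r(cons)+2=t, a(vowel)+5=f, f(cons)+2=h, t(cons)+2=v.

ftfhv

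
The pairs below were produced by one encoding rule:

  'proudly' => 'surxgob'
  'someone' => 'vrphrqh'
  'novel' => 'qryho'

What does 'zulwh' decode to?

write

Compare letters: p→s is +3, r→u is +3, o→r is +3 — a constant shift. It's a constant shift of +3 (ROT3).
Decoding zulwh: z−3=w, u−3=r, l−3=i, w−3=t, h−3=e.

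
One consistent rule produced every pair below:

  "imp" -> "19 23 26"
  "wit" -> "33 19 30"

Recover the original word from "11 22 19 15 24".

Each letter is replaced by its alphabet position (a=1..z=26) + 10.
Reversing it on 11 22 19 15 24: 11→(11−10)÷1=1=a, 22→(22−10)÷1=12=l, 19→(19−10)÷1=9=i, 15→(15−10)÷1=5=e, 24→(24−10)÷1=14=n.

alien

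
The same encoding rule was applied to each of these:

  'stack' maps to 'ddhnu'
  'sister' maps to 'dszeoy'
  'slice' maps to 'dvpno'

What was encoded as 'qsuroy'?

It's a Vigenère-style cipher with numeric key [11,10,7]: position i shifts by key[i mod 3].
Decoding qsuroy: q−11=f, s−10=i, u−7=n, r−11=g, o−10=e, y−7=r.

finger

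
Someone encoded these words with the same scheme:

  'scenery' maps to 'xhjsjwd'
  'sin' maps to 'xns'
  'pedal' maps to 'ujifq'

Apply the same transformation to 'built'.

Compare letters: s→x is +5, c→h is +5, e→j is +5 — a constant shift. Every letter moves 5 places later in the alphabet, wrapping around z→a.
On built: b+5=g, u+5=z, i+5=n, l+5=q, t+5=y.

gznqy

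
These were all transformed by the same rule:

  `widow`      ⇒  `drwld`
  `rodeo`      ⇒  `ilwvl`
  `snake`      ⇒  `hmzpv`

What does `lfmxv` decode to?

Each pair mirrors across the alphabet (w↔d, i↔r, d↔w): positions sum to 25. Each letter is replaced by its mirror in the alphabet: a↔z, b↔y, c↔x, and so on (the Atbash cipher).
Reversing it on lfmxv: l↔o, f↔u, m↔n, x↔c, v↔e.

ounce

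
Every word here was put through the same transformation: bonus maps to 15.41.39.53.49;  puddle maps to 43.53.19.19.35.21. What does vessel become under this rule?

b(#2)→15 and o(#15)→41: differences scale by 2, so n = 2·pos + 11. Each letter becomes 2×(its alphabet position, a=1..z=26) + 11.
Applying it to vessel: v=22→55, e=5→21, s=19→49, s=19→49, e=5→21, l=12→35.

55.21.49.49.21.35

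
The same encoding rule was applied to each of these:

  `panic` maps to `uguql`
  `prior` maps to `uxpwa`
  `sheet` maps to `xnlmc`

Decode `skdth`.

In panic: p→u is +5, a→g is +6, n→u is +7, i→q is +8 — the shift increases by 1 each position. Each letter shifts forward by (position + 5), i.e. 5, 6, 7, … — the shift grows by one for each successive letter.
Decoding skdth: s−5=n, k−6=e, d−7=w, t−8=l, h−9=y.

newly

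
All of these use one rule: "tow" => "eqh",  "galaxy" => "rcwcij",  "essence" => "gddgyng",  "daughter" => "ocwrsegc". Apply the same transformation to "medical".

xgokncw

The rule splits by letter class: vowels +2, consonants +11.
Applying it to medical: m(cons)+11=x, e(vowel)+2=g, d(cons)+11=o, i(vowel)+2=k, c(cons)+11=n, a(vowel)+2=c, l(cons)+11=w.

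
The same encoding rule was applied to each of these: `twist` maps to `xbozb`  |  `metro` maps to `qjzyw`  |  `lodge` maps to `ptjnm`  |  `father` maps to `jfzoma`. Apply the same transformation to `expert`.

The shift increases by 1 at each position, starting from +4: 4, 5, 6, ….
On expert: e+4=i, x+5=c, p+6=v, e+7=l, r+8=z, t+9=c.

icvlzc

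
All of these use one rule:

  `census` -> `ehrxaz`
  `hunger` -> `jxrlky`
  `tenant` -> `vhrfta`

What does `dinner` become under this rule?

flrsky

In census: c→e is +2, e→h is +3, n→r is +4, s→x is +5 — the shift increases by 1 each position. Each letter shifts forward by (position + 2), i.e. 2, 3, 4, … — the shift grows by one for each successive letter.
Applying it to dinner: d+2=f, i+3=l, n+4=r, n+5=s, e+6=k, r+7=y.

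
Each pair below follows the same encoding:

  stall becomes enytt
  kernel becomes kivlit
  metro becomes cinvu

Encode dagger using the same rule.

zyaaiv

Each letter's alphabet position (a=0..z=25) is mapped through 9·x+24 mod 26 — an affine cipher.
For dagger: d(3)→9·3+24≡25=z; a(0)→9·0+24≡24=y; g(6)→9·6+24≡0=a; g(6)→9·6+24≡0=a; e(4)→9·4+24≡8=i; r(17)→9·17+24≡21=v (all mod 26).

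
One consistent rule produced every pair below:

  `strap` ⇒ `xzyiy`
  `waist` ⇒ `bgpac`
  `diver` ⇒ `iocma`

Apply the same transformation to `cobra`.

huizj

In strap: s→x is +5, t→z is +6, r→y is +7, a→i is +8 — the shift increases by 1 each position. Letter i (0-indexed) is shifted by i+5, so successive shifts are 5, 6, 7, ….
On cobra: c+5=h, o+6=u, b+7=i, r+8=z, a+9=j.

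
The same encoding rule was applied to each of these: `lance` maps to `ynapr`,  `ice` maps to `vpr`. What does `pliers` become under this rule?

cyvref

Compare letters: l→y is +13, a→n is +13, n→a is +13 — a constant shift. Each letter is shifted forward by 13 in the alphabet (a Caesar shift of +13).
Applying it to pliers: p+13=c, l+13=y, i+13=v, e+13=r, r+13=e, s+13=f.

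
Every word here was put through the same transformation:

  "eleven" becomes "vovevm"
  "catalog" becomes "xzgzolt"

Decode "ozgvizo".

Each pair mirrors across the alphabet (e↔v, l↔o, e↔v): positions sum to 25. This is the alphabet-reversal cipher (Atbash): a becomes z, b becomes y, etc.
Decoding ozgvizo: o↔l, z↔a, g↔t, v↔e, i↔r, z↔a, o↔l.

lateral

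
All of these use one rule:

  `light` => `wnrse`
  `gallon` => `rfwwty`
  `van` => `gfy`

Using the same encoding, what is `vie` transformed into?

gnj

The shift depends on letter class: consonant l→w is +11, but vowel i→n is +5. Two shifts are in play — +5 for a/e/i/o/u, +11 for every other letter.
On vie: v(cons)+11=g, i(vowel)+5=n, e(vowel)+5=j.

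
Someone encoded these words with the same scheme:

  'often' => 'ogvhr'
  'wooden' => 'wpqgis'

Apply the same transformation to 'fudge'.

In often: o→o is +0, f→g is +1, t→v is +2, e→h is +3 — the shift increases by 1 each position. Letter i (0-indexed) is shifted by i+0, so successive shifts are 0, 1, 2, ….
On fudge: f+0=f, u+1=v, d+2=f, g+3=j, e+4=i.

fvfji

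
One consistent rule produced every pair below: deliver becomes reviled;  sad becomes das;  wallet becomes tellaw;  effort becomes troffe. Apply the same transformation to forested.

The output letters match the input read backwards: deliver reversed is reviled. It's just the letters in reverse order.
For forested: reverse → detserof.

detserof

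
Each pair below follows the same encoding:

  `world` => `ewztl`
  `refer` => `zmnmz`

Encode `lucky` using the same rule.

tcksg

Compare letters: w→e is +8, o→w is +8, r→z is +8 — a constant shift. It's a constant shift of +8 (ROT8).
On lucky: l+8=t, u+8=c, c+8=k, k+8=s, y+8=g.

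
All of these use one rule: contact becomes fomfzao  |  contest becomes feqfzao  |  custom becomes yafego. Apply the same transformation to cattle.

qxffmo

Two steps: reverse the string, then apply a Caesar shift of +12.
On cattle: reverse → elttac; then shift: e+12=q, l+12=x, t+12=f, t+12=f, a+12=m, c+12=o.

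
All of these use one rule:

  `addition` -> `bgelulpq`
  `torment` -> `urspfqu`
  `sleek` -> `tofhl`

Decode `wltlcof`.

visible

Shifts by position in addition: pos 0: a→b (+1), pos 1: d→g (+3), pos 2: d→e (+1), pos 3: i→l (+3) — repeating every 2. The shifts repeat in a cycle of length 2: positions 0,1,… shift by +1, +3, then the pattern repeats.
Decoding wltlcof: w−1=v, l−3=i, t−1=s, l−3=i, c−1=b, o−3=l, f−1=e.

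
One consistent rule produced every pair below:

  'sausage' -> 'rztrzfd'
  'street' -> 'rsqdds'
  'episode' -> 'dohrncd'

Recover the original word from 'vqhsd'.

write

Compare letters: s→r is +25, a→z is +25, u→t is +25 — a constant shift. Every letter moves 25 places later in the alphabet, wrapping around z→a.
Decoding vqhsd: v−25=w, q−25=r, h−25=i, s−25=t, d−25=e.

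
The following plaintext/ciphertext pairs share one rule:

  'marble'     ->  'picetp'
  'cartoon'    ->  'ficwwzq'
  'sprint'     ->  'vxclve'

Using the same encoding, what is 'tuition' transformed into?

wctwqzq

Shifts by position in marble: pos 0: m→p (+3), pos 1: a→i (+8), pos 2: r→c (+11), pos 3: b→e (+3), pos 4: l→t (+8), pos 5: e→p (+11) — repeating every 3. The shifts repeat in a cycle of length 3: positions 0,1,… shift by +3, +8, +11, then the pattern repeats.
Applying it to tuition: t+3=w, u+8=c, i+11=t, t+3=w, i+8=q, o+11=z, n+3=q.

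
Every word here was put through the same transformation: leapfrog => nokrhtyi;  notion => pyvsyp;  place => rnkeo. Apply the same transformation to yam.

ako

The shift depends on letter class: consonant l→n is +2, but vowel e→o is +10. The rule splits by letter class: vowels +10, consonants +2.
Applying it to yam: y(cons)+2=a, a(vowel)+10=k, m(cons)+2=o.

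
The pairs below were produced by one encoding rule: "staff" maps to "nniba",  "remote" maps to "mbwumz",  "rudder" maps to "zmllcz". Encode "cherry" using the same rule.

gzzmpk

Read the word backwards and shift each letter +8.
Applying it to cherry: reverse → yrrehc; then shift: y+8=g, r+8=z, r+8=z, e+8=m, h+8=p, c+8=k.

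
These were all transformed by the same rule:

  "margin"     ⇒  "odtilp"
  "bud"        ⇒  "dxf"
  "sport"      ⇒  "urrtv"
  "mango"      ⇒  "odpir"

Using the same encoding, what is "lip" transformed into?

nlr

The shift depends on letter class: consonant m→o is +2, but vowel a→d is +3. Vowels shift forward by 3 and consonants shift forward by 2.
Applying it to lip: l(cons)+2=n, i(vowel)+3=l, p(cons)+2=r.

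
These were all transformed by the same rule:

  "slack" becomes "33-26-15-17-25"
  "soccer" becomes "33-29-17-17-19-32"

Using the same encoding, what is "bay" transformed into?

16-15-39

s is letter #19 and maps to 33: an offset of 14. The number is (letter's place in the alphabet, a=1) + 14.
For bay: b=2→16, a=1→15, y=25→39.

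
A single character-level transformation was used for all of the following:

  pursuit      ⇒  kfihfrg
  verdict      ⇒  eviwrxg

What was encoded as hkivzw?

spread

Each pair mirrors across the alphabet (p↔k, u↔f, r↔i): positions sum to 25. Each letter is replaced by its mirror in the alphabet: a↔z, b↔y, c↔x, and so on (the Atbash cipher).
Undoing it on hkivzw: h↔s, k↔p, i↔r, v↔e, z↔a, w↔d.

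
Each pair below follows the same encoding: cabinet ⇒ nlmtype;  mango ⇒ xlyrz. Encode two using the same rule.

Compare letters: c→n is +11, a→l is +11, b→m is +11 — a constant shift. Each letter is shifted forward by 11 in the alphabet (a Caesar shift of +11).
On two: t+11=e, w+11=h, o+11=z.

ehz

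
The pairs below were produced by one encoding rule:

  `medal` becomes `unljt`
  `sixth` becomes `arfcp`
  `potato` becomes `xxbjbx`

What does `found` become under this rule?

The shifts repeat in a cycle of length 2: positions 0,1,… shift by +8, +9, then the pattern repeats.
Applying it to found: f+8=n, o+9=x, u+8=c, n+9=w, d+8=l.

nxcwl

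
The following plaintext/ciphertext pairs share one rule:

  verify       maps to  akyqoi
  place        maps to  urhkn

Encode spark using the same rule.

In verify: v→a is +5, e→k is +6, r→y is +7, i→q is +8 — the shift increases by 1 each position. Letter i (0-indexed) is shifted by i+5, so successive shifts are 5, 6, 7, ….
For spark: s+5=x, p+6=v, a+7=h, r+8=z, k+9=t.

xvhzt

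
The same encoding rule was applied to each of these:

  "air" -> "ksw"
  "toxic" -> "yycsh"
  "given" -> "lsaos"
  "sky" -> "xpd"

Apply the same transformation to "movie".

Two shifts are in play — +10 for a/e/i/o/u, +5 for every other letter.
For movie: m(cons)+5=r, o(vowel)+10=y, v(cons)+5=a, i(vowel)+10=s, e(vowel)+10=o.

ryaso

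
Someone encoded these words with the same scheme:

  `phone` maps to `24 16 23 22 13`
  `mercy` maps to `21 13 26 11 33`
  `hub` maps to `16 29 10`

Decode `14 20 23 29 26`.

flour

The number is (letter's place in the alphabet, a=1) + 8.
Reversing it on 14 20 23 29 26: 14→(14−8)÷1=6=f, 20→(20−8)÷1=12=l, 23→(23−8)÷1=15=o, 29→(29−8)÷1=21=u, 26→(26−8)÷1=18=r.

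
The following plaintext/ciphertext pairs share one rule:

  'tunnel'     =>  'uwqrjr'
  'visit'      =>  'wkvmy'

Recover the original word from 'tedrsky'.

Letter i (0-indexed) is shifted by i+1, so successive shifts are 1, 2, 3, ….
Decoding tedrsky: t−1=s, e−2=c, d−3=a, r−4=n, s−5=n, k−6=e, y−7=r.

scanner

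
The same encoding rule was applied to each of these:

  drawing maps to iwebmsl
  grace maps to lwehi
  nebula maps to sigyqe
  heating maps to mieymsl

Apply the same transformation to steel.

The shift depends on letter class: consonant d→i is +5, but vowel a→e is +4. Vowels shift forward by 4 and consonants shift forward by 5.
Applying it to steel: s(cons)+5=x, t(cons)+5=y, e(vowel)+4=i, e(vowel)+4=i, l(cons)+5=q.

xyiiq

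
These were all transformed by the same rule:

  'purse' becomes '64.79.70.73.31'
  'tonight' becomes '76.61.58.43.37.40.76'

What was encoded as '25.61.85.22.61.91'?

p(#16)→64 and u(#21)→79: differences scale by 3, so n = 3·pos + 16. Each letter becomes 3×(its alphabet position, a=1..z=26) + 16.
Decoding 25.61.85.22.61.91: 25→(25−16)÷3=3=c, 61→(61−16)÷3=15=o, 85→(85−16)÷3=23=w, 22→(22−16)÷3=2=b, 61→(61−16)÷3=15=o, 91→(91−16)÷3=25=y.

cowboy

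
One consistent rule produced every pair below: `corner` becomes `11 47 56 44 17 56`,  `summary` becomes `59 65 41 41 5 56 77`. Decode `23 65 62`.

gut

c(#3)→11 and o(#15)→47: differences scale by 3, so n = 3·pos + 2. Each letter becomes 3×(its alphabet position, a=1..z=26) + 2.
Undoing it on 23 65 62: 23→(23−2)÷3=7=g, 65→(65−2)÷3=21=u, 62→(62−2)÷3=20=t.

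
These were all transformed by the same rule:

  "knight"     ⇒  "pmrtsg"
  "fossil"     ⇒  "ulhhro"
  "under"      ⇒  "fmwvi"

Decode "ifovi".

ruler

Each pair mirrors across the alphabet (k↔p, n↔m, i↔r): positions sum to 25. This is the alphabet-reversal cipher (Atbash): a becomes z, b becomes y, etc.
Decoding ifovi: i↔r, f↔u, o↔l, v↔e, i↔r.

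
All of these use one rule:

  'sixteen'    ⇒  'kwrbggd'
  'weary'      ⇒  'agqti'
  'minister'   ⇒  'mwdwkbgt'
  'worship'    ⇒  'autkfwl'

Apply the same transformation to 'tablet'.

bqhvgb

s(18)→k(10) and i(8)→w(22) fit y≡17x+16 (mod 26); the inverse of 17 mod 26 is 23. Treating letters as 0–25, the rule is x ↦ 17x + 16 (mod 26).
Applying it to tablet: t(19)→17·19+16≡1=b; a(0)→17·0+16≡16=q; b(1)→17·1+16≡7=h; l(11)→17·11+16≡21=v; e(4)→17·4+16≡6=g; t(19)→17·19+16≡1=b (all mod 26).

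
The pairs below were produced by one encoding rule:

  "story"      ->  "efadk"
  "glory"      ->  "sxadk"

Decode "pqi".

Compare letters: s→e is +12, t→f is +12, o→a is +12 — a constant shift. It's a constant shift of +12 (ROT12).
Reversing it on pqi: p−12=d, q−12=e, i−12=w.

dew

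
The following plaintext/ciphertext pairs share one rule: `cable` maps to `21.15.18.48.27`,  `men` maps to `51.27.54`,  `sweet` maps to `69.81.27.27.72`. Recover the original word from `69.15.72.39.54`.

c(#3)→21 and a(#1)→15: differences scale by 3, so n = 3·pos + 12. The formula is n = 3×(alphabet index, a=1) + 12.
Reversing it on 69.15.72.39.54: 69→(69−12)÷3=19=s, 15→(15−12)÷3=1=a, 72→(72−12)÷3=20=t, 39→(39−12)÷3=9=i, 54→(54−12)÷3=14=n.

satin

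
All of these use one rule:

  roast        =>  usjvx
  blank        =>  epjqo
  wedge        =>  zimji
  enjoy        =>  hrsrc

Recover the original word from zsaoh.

Shifts by position in roast: pos 0: r→u (+3), pos 1: o→s (+4), pos 2: a→j (+9), pos 3: s→v (+3), pos 4: t→x (+4) — repeating every 3. The shifts repeat in a cycle of length 3: positions 0,1,… shift by +3, +4, +9, then the pattern repeats.
Undoing it on zsaoh: z−3=w, s−4=o, a−9=r, o−3=l, h−4=d.

world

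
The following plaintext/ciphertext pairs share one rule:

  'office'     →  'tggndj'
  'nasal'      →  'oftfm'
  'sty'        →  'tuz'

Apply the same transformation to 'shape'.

tifqj

The shift depends on letter class: consonant f→g is +1, but vowel o→t is +5. Vowels shift forward by 5 and consonants shift forward by 1.
For shape: s(cons)+1=t, h(cons)+1=i, a(vowel)+5=f, p(cons)+1=q, e(vowel)+5=j.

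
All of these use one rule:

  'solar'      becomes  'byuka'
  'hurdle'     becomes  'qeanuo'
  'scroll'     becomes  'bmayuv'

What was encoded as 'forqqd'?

weight

Shifts by position in solar: pos 0: s→b (+9), pos 1: o→y (+10), pos 2: l→u (+9), pos 3: a→k (+10) — repeating every 2. The shifts repeat in a cycle of length 2: positions 0,1,… shift by +9, +10, then the pattern repeats.
Decoding forqqd: f−9=w, o−10=e, r−9=i, q−10=g, q−9=h, d−10=t.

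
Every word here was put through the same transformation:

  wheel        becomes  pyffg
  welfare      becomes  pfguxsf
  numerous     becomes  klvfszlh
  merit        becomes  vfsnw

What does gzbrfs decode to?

w(22)→p(15) and h(7)→y(24) fit y≡15x+23 (mod 26); the inverse of 15 mod 26 is 7. Treating letters as 0–25, the rule is x ↦ 15x + 23 (mod 26).
Undoing it on gzbrfs: g(6)→7·(6−23)≡11=l; z(25)→7·(25−23)≡14=o; b(1)→7·(1−23)≡2=c; r(17)→7·(17−23)≡10=k; f(5)→7·(5−23)≡4=e; s(18)→7·(18−23)≡17=r (all mod 26).

locker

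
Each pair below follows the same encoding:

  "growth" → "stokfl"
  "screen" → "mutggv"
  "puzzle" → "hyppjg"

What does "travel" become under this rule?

ftirgj

g(6)→s(18) and r(17)→t(19) fit y≡19x+8 (mod 26); the inverse of 19 mod 26 is 11. Treating letters as 0–25, the rule is x ↦ 19x + 8 (mod 26).
For travel: t(19)→19·19+8≡5=f; r(17)→19·17+8≡19=t; a(0)→19·0+8≡8=i; v(21)→19·21+8≡17=r; e(4)→19·4+8≡6=g; l(11)→19·11+8≡9=j (all mod 26).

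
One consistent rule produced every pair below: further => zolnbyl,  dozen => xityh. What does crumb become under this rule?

Compare letters: f→z is +20, u→o is +20, r→l is +20 — a constant shift. Each letter is shifted forward by 20 in the alphabet (a Caesar shift of +20).
On crumb: c+20=w, r+20=l, u+20=o, m+20=g, b+20=v.

wlogv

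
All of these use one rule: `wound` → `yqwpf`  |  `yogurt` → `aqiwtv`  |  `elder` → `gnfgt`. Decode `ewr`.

cup

Compare letters: w→y is +2, o→q is +2, u→w is +2 — a constant shift. Each letter is shifted forward by 2 in the alphabet (a Caesar shift of +2).
Decoding ewr: e−2=c, w−2=u, r−2=p.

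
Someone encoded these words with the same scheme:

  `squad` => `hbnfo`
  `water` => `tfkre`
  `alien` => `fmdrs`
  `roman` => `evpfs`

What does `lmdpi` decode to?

climb

Treating letters as 0–25, the rule is x ↦ 3x + 5 (mod 26).
Undoing it on lmdpi: l(11)→9·(11−5)≡2=c; m(12)→9·(12−5)≡11=l; d(3)→9·(3−5)≡8=i; p(15)→9·(15−5)≡12=m; i(8)→9·(8−5)≡1=b (all mod 26).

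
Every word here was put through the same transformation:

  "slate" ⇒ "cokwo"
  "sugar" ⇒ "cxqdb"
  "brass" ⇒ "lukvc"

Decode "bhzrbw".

Shifts by position in slate: pos 0: s→c (+10), pos 1: l→o (+3), pos 2: a→k (+10), pos 3: t→w (+3) — repeating every 2. A repeating key of period 2 is used — shifts +10, +3 over and over.
Undoing it on bhzrbw: b−10=r, h−3=e, z−10=p, r−3=o, b−10=r, w−3=t.

report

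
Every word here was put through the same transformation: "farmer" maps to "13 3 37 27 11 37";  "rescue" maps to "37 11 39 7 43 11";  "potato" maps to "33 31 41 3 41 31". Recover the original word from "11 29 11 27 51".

enemy

With a=1..z=26, the number is 2·pos + 1.
Undoing it on 11 29 11 27 51: 11→(11−1)÷2=5=e, 29→(29−1)÷2=14=n, 11→(11−1)÷2=5=e, 27→(27−1)÷2=13=m, 51→(51−1)÷2=25=y.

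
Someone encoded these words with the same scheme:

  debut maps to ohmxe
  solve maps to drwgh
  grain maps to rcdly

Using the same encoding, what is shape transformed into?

dsdah

The shift depends on letter class: consonant d→o is +11, but vowel e→h is +3. Vowels shift forward by 3 and consonants shift forward by 11.
Applying it to shape: s(cons)+11=d, h(cons)+11=s, a(vowel)+3=d, p(cons)+11=a, e(vowel)+3=h.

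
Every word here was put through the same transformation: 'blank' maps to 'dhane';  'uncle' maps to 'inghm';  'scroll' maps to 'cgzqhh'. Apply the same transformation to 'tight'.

fysvf

b(1)→d(3) and l(11)→h(7) fit y≡3x+0 (mod 26); the inverse of 3 mod 26 is 9. Treating letters as 0–25, the rule is x ↦ 3x + 0 (mod 26).
For tight: t(19)→3·19+0≡5=f; i(8)→3·8+0≡24=y; g(6)→3·6+0≡18=s; h(7)→3·7+0≡21=v; t(19)→3·19+0≡5=f (all mod 26).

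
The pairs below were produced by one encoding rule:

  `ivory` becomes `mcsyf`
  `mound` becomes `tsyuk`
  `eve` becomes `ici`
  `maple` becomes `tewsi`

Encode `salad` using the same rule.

zesek

The shift depends on letter class: consonant v→c is +7, but vowel i→m is +4. Two shifts are in play — +4 for a/e/i/o/u, +7 for every other letter.
For salad: s(cons)+7=z, a(vowel)+4=e, l(cons)+7=s, a(vowel)+4=e, d(cons)+7=k.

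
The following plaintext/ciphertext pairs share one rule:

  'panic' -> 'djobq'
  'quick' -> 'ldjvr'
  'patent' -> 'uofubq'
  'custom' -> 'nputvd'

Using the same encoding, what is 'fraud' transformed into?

The output letters match the input read backwards, each shifted +1: panic reversed is cinap. Two steps: reverse the string, then apply a Caesar shift of +1.
Applying it to fraud: reverse → duarf; then shift: d+1=e, u+1=v, a+1=b, r+1=s, f+1=g.

evbsg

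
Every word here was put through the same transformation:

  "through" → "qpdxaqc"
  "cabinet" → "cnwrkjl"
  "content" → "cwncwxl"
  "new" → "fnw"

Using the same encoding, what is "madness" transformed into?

bbnwmjv

The word is reversed, then every letter is shifted forward by 9.
For madness: reverse → ssendam; then shift: s+9=b, s+9=b, e+9=n, n+9=w, d+9=m, a+9=j, m+9=v.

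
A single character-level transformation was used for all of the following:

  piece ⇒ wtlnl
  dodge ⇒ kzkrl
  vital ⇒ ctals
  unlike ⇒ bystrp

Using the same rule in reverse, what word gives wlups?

panel

Shifts by position in piece: pos 0: p→w (+7), pos 1: i→t (+11), pos 2: e→l (+7), pos 3: c→n (+11) — repeating every 2. A repeating key of period 2 is used — shifts +7, +11 over and over.
Decoding wlups: w−7=p, l−11=a, u−7=n, p−11=e, s−7=l.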